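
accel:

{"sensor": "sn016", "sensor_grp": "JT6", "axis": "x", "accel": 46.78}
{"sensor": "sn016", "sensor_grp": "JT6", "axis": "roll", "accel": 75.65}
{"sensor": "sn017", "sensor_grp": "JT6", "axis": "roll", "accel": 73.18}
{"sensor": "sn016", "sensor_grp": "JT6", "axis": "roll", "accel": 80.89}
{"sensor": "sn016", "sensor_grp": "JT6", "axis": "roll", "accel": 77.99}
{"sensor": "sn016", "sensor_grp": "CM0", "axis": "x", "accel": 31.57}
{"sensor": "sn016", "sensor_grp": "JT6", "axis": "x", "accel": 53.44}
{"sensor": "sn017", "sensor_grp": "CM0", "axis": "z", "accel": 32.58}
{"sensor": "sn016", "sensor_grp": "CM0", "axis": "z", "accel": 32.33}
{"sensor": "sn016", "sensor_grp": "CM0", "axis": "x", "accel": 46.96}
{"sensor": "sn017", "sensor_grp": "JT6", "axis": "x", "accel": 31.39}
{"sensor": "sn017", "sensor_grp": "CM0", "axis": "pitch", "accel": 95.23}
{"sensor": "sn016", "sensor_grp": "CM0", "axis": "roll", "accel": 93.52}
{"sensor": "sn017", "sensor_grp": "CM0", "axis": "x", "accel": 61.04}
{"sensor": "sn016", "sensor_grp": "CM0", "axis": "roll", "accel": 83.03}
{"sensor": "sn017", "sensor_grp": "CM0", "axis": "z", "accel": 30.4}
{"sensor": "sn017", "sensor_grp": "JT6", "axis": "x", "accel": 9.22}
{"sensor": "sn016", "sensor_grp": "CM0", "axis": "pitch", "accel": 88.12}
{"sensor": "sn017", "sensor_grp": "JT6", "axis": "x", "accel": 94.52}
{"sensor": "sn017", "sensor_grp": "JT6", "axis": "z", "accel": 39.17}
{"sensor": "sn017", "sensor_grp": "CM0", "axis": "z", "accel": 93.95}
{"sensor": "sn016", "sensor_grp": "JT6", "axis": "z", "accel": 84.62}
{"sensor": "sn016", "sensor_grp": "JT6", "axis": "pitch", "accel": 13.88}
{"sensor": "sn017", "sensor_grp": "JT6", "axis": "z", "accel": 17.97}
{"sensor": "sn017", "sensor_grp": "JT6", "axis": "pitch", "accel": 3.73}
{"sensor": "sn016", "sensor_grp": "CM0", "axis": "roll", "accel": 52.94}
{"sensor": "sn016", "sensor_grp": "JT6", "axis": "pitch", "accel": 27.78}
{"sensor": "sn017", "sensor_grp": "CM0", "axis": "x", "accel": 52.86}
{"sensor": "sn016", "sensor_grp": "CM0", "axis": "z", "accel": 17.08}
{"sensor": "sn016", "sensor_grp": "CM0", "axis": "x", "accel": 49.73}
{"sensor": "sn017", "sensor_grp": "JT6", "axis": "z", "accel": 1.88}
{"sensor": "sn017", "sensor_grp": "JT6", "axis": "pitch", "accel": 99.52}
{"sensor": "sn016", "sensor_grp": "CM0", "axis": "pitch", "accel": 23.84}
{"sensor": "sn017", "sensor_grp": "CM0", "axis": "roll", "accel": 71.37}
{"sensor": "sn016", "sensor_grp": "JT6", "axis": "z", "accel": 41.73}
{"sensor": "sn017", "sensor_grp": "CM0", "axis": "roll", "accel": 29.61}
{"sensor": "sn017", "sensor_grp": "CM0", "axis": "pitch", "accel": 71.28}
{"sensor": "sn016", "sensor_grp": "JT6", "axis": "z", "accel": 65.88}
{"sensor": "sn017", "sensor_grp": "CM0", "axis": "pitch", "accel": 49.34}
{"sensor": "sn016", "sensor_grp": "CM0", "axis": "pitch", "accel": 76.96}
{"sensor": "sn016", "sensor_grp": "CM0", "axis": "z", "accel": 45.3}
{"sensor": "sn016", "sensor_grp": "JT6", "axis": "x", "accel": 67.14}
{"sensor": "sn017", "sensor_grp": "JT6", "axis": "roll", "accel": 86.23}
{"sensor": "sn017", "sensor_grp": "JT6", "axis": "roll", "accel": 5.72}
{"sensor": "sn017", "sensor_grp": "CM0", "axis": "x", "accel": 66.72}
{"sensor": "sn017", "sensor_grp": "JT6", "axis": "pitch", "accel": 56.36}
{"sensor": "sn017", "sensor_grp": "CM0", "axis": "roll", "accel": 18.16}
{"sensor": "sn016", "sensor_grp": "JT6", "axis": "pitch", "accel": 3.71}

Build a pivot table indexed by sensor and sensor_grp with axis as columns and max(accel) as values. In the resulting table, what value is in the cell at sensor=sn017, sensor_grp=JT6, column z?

39.17

Rows with sensor=sn017, sensor_grp=JT6 and axis=z: accel values are 39.17, 17.97, 1.88.
max(39.17, 17.97, 1.88) = 39.17.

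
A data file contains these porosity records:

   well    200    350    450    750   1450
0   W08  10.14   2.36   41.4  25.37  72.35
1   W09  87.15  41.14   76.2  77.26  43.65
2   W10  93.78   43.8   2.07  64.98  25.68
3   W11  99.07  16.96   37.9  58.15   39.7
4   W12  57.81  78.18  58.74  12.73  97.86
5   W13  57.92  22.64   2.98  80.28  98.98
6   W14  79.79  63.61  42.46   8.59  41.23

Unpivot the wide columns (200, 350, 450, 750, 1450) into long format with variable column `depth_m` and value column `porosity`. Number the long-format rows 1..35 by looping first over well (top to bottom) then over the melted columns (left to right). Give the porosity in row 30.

98.98

35 rows total (7 × 5). Row 30: index ⌊(30-1)/5⌋ = 5 into well → W13; (30-1) mod 5 = 4 into the melted columns → 1450.
So row 30 is (W13, 1450, 98.98); porosity = 98.98.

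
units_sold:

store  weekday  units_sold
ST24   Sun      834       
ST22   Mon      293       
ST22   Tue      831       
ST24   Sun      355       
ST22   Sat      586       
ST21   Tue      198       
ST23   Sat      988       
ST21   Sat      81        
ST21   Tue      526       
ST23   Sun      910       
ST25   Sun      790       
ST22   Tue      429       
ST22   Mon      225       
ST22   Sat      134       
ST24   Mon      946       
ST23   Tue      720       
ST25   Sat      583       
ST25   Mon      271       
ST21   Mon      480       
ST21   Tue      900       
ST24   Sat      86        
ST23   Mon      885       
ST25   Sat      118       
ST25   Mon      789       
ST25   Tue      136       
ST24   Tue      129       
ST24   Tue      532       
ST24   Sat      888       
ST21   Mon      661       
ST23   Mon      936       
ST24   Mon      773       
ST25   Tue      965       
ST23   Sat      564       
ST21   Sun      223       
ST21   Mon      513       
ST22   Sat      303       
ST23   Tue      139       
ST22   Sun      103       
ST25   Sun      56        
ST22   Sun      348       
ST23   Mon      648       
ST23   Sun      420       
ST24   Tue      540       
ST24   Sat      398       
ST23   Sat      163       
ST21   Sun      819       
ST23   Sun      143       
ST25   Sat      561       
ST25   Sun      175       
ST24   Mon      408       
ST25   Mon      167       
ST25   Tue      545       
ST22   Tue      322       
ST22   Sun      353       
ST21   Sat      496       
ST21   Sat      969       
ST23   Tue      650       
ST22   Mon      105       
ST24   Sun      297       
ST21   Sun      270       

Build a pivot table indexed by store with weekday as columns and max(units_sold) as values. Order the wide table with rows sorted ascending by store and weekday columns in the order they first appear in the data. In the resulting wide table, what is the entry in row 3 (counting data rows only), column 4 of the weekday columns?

988

With rows sorted ascending by store, row 3 is store=ST23. weekday columns in first-appearance order: Sun, Mon, Tue, Sat; column 4 is Sat.
Long rows with store=ST23, weekday=Sat: max(988, 564, 163) = 988.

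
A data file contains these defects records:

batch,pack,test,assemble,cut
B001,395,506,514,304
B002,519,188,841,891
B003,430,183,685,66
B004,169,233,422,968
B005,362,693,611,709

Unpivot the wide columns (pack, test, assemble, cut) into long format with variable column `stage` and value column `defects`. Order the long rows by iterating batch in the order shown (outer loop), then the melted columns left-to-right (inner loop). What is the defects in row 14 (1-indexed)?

233

20 rows total (5 × 4). Row 14: index ⌊(14-1)/4⌋ = 3 into batch → B004; (14-1) mod 4 = 1 into the melted columns → test.
So row 14 is (B004, test, 233); defects = 233.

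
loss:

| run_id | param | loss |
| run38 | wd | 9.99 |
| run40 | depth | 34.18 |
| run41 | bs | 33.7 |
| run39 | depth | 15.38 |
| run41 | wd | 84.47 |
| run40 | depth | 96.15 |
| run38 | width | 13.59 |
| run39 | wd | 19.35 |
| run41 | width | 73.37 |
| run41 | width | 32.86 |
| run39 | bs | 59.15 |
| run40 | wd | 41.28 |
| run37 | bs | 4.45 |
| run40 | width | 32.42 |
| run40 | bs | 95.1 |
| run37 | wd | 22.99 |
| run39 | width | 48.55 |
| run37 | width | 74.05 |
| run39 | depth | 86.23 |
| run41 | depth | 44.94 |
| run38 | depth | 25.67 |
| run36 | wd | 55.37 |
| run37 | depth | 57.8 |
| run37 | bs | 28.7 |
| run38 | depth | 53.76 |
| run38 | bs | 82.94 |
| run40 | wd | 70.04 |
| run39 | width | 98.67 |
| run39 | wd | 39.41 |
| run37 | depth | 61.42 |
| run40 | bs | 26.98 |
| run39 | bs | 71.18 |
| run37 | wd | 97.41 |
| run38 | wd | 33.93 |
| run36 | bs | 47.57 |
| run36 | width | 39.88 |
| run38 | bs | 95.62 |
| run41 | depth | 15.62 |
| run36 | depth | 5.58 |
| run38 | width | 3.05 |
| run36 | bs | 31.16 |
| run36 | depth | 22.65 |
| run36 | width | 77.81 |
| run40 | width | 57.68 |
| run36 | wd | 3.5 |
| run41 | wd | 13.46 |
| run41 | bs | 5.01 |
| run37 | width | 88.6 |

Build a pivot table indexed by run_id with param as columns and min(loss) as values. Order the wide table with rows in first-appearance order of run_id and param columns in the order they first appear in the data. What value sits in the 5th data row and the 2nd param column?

57.8

With rows in first-appearance order of run_id, row 5 is run_id=run37. param columns in first-appearance order: wd, depth, bs, width; column 2 is depth.
Long rows with run_id=run37, param=depth: min(57.8, 61.42) = 57.8.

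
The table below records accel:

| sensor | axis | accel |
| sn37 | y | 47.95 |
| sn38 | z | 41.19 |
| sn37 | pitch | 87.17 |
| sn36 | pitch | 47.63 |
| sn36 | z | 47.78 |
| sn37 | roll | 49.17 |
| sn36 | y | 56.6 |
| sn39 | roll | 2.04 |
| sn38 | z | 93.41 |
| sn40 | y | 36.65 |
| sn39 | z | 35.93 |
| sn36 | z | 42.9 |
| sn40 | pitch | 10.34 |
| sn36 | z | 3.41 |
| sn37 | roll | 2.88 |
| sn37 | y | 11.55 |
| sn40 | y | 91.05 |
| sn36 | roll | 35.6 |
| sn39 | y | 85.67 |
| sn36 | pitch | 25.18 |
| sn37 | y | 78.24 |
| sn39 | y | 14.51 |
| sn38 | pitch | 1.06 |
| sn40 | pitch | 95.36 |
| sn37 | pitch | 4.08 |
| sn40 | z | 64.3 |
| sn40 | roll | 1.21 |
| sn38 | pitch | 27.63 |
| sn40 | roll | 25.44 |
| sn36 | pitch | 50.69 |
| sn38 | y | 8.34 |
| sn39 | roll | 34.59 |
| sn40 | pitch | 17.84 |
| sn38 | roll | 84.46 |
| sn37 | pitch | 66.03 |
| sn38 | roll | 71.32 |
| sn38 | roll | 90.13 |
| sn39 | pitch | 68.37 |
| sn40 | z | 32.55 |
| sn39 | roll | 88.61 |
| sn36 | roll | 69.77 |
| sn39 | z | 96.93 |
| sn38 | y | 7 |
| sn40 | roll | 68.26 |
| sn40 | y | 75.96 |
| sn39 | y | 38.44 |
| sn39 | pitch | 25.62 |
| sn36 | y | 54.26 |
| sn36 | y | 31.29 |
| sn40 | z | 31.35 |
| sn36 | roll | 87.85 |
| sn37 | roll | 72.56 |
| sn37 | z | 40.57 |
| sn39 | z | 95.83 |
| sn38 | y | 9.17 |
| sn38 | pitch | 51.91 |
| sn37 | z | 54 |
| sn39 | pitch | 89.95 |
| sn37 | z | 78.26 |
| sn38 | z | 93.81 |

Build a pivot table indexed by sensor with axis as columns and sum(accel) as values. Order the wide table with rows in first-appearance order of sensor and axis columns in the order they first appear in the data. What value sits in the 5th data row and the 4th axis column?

With rows in first-appearance order of sensor, row 5 is sensor=sn40. axis columns in first-appearance order: y, z, pitch, roll; column 4 is roll.
Long rows with sensor=sn40, axis=roll: 1.21 + 25.44 + 68.26 = 94.91.

94.91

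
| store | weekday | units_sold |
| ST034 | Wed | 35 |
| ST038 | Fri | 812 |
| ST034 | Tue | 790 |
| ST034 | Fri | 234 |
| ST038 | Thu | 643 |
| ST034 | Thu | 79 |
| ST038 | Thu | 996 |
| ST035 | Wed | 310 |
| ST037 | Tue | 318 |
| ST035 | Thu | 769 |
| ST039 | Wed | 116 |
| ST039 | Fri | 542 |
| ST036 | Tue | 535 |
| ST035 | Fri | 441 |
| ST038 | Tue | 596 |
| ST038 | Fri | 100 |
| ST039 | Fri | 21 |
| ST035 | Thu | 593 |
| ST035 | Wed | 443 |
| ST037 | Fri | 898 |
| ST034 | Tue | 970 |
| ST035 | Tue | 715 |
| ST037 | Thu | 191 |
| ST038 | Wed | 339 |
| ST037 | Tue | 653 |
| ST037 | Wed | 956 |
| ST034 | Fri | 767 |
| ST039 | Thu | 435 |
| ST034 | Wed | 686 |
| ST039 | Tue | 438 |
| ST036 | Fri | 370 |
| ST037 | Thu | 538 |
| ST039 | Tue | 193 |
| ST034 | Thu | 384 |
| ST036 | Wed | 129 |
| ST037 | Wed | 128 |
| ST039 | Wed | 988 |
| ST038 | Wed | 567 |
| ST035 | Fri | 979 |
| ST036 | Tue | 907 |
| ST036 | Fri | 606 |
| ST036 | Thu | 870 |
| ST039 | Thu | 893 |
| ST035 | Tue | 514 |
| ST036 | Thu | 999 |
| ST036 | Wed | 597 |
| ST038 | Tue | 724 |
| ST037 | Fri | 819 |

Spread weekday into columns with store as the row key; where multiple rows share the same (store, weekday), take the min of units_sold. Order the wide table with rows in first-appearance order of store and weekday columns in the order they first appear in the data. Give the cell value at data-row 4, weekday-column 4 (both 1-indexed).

191

With rows in first-appearance order of store, row 4 is store=ST037. weekday columns in first-appearance order: Wed, Fri, Tue, Thu; column 4 is Thu.
Long rows with store=ST037, weekday=Thu: min(191, 538) = 191.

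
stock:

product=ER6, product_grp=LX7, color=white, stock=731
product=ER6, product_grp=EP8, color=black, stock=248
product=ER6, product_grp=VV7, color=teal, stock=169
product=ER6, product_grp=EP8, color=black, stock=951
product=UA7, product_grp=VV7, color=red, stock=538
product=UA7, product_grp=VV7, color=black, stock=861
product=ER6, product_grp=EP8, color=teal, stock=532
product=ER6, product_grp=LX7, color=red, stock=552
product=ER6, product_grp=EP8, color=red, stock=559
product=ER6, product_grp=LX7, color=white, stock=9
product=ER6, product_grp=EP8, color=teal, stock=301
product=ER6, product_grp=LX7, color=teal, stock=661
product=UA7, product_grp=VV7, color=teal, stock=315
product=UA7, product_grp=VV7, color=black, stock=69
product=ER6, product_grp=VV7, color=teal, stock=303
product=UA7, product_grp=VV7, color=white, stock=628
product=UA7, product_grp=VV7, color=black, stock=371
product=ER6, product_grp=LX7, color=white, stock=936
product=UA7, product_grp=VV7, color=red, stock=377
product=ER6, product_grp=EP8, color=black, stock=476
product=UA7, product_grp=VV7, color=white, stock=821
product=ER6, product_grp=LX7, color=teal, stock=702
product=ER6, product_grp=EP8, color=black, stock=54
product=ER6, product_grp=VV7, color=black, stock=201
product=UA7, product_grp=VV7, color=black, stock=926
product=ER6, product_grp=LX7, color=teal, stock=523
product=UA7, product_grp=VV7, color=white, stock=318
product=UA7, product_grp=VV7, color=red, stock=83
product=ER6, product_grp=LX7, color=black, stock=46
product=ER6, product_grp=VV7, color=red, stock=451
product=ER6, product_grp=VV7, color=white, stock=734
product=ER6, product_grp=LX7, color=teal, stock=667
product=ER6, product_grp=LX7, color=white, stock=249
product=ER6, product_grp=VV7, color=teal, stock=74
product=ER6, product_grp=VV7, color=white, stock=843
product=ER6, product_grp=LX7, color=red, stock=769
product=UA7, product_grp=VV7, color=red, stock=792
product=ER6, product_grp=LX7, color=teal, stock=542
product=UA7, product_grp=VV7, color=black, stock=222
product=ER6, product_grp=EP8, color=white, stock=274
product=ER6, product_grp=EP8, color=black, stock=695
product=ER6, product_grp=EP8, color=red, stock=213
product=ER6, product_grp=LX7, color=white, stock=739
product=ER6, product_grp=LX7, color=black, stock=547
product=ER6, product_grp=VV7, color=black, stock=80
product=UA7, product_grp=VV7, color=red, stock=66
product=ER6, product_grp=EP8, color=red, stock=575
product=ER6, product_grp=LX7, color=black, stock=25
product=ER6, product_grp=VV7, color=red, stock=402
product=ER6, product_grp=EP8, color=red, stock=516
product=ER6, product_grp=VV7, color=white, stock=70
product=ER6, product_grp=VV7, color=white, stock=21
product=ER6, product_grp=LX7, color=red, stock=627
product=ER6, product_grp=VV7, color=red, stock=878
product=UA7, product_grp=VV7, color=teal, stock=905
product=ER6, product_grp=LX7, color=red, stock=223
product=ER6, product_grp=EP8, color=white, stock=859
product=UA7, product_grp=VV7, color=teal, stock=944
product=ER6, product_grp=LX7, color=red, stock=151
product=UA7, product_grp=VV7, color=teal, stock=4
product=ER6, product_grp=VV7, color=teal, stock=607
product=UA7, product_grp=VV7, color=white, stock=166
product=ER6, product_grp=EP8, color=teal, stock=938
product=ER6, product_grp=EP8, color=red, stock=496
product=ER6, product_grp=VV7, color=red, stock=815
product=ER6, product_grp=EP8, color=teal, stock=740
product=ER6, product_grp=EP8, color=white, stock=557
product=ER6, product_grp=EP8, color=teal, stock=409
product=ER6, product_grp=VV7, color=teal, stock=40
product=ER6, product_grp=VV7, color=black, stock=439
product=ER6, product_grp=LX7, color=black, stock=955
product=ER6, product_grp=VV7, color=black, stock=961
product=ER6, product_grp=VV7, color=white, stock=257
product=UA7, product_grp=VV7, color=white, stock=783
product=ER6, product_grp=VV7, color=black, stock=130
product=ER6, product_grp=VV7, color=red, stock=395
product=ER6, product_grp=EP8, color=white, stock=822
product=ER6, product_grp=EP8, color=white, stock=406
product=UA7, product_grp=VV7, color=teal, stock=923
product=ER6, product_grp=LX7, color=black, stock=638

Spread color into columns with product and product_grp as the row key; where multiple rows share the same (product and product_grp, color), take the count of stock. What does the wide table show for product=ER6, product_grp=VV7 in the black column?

Rows with product=ER6, product_grp=VV7 and color=black: stock values are 201, 80, 439, 961, 130.
5 rows match — count = 5.

5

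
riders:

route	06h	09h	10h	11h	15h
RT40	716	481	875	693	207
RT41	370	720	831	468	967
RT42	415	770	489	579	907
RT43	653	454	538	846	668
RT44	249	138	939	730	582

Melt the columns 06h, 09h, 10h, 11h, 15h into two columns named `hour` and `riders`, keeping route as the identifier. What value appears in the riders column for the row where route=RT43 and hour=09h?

454

Unpivoting turns each (route, wide-column) pair into one long row.
The wide cell at row RT43, column 09h holds 454, so the long row (RT43, 09h) has riders=454.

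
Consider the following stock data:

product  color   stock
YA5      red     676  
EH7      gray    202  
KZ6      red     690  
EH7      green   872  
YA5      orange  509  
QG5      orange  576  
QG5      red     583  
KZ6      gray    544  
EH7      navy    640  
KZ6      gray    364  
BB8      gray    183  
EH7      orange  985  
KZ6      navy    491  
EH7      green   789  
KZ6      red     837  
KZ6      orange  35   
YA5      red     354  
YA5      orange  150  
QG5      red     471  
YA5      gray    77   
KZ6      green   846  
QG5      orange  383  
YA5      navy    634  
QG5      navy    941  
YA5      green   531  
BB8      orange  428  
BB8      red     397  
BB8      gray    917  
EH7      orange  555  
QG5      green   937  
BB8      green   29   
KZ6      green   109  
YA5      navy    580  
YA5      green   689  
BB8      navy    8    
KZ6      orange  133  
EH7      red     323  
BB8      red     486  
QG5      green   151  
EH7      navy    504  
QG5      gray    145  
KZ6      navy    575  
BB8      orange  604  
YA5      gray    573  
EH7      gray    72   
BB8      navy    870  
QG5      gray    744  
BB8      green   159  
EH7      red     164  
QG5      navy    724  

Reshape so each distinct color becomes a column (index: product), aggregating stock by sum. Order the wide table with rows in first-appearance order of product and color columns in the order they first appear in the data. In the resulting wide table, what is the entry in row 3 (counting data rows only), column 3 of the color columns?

955

With rows in first-appearance order of product, row 3 is product=KZ6. color columns in first-appearance order: red, gray, green, orange, navy; column 3 is green.
Long rows with product=KZ6, color=green: 846 + 109 = 955.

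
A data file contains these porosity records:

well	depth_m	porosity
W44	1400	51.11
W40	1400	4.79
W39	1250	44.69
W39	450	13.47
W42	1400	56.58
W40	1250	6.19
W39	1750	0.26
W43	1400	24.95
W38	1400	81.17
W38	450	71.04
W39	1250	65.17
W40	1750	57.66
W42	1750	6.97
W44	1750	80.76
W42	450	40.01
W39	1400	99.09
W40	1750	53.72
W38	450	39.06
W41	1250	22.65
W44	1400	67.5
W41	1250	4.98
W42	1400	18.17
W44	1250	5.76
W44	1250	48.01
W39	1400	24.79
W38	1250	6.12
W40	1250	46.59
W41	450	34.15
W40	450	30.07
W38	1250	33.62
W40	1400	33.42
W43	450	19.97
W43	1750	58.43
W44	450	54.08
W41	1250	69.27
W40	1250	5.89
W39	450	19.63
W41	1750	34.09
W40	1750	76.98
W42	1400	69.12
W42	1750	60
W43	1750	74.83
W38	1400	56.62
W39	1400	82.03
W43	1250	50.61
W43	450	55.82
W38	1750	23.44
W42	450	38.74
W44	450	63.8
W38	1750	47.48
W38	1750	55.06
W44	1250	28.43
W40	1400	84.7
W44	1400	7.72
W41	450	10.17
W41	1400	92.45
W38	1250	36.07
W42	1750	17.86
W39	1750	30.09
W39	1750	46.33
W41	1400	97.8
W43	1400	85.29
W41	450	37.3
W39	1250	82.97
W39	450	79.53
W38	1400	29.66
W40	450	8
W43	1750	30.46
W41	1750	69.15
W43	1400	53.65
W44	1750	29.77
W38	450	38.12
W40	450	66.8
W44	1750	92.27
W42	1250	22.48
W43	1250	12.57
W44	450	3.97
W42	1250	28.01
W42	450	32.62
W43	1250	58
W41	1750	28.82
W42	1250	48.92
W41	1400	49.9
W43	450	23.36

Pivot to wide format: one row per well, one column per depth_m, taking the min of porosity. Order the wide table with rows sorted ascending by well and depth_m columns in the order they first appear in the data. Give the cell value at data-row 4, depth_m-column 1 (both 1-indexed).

49.9

With rows sorted ascending by well, row 4 is well=W41. depth_m columns in first-appearance order: 1400, 1250, 450, 1750; column 1 is 1400.
Long rows with well=W41, depth_m=1400: min(92.45, 97.8, 49.9) = 49.9.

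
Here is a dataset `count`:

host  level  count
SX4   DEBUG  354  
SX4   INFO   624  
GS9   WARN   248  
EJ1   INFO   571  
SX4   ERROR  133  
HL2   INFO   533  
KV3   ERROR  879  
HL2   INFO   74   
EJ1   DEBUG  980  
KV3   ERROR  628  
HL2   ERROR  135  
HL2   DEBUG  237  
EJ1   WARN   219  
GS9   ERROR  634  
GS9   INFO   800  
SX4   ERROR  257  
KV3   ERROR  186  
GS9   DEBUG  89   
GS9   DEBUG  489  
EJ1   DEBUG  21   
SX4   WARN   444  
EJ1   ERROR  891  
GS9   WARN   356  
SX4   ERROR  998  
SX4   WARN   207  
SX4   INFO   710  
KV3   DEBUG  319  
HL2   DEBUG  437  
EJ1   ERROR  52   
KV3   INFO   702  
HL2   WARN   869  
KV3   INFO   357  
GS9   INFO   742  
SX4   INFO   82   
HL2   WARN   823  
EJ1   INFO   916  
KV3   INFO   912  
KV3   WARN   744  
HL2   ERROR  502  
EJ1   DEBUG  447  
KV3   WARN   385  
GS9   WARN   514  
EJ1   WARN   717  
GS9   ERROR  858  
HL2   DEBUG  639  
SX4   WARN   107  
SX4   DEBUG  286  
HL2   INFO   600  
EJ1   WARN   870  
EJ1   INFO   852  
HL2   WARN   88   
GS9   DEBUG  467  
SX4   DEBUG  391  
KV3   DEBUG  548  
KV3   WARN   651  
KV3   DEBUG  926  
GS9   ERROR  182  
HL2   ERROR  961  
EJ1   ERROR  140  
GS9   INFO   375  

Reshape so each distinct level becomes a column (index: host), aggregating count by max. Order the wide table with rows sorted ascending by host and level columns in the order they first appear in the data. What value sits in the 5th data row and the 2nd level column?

With rows sorted ascending by host, row 5 is host=SX4. level columns in first-appearance order: DEBUG, INFO, WARN, ERROR; column 2 is INFO.
Long rows with host=SX4, level=INFO: max(624, 710, 82) = 710.

710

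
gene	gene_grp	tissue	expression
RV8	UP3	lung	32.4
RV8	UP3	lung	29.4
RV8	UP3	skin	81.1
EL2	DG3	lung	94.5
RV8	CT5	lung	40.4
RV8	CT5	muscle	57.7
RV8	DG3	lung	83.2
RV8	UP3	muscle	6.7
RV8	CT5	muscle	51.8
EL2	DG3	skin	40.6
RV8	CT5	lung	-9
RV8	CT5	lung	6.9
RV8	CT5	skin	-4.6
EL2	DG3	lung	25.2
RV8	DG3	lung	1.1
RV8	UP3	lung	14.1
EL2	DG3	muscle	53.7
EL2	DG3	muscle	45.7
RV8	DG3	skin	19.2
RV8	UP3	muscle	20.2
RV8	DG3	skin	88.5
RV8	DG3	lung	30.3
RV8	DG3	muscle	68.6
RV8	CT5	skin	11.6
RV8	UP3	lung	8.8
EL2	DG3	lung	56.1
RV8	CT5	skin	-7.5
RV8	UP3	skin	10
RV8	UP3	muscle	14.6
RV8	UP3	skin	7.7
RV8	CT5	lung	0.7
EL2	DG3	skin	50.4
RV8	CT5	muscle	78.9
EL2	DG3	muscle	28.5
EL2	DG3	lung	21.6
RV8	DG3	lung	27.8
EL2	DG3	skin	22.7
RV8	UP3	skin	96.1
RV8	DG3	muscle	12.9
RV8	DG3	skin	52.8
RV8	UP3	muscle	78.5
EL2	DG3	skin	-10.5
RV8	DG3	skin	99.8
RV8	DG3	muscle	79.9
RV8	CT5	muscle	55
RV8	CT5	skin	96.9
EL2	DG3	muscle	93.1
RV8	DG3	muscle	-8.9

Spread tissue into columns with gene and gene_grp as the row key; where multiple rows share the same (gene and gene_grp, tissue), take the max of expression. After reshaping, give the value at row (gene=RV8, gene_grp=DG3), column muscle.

79.9

Rows with gene=RV8, gene_grp=DG3 and tissue=muscle: expression values are 68.6, 12.9, 79.9, -8.9.
max(68.6, 12.9, 79.9, -8.9) = 79.9.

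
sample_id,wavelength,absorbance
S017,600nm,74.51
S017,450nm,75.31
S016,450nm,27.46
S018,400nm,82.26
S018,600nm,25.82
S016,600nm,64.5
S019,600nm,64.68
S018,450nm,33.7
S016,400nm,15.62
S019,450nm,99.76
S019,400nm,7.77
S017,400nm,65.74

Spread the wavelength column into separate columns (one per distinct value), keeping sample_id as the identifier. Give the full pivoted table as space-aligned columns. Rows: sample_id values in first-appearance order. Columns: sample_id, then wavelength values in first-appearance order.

sample_id  600nm  450nm  400nm
S017       74.51  75.31  65.74
S016       64.5   27.46  15.62
S018       25.82  33.7   82.26
S019       64.68  99.76  7.77 

Columns: sample_id plus the 3 distinct wavelength values (600nm, 450nm, 400nm).
For example, row S017 column 600nm takes absorbance=74.51 from the long row (S017, 600nm).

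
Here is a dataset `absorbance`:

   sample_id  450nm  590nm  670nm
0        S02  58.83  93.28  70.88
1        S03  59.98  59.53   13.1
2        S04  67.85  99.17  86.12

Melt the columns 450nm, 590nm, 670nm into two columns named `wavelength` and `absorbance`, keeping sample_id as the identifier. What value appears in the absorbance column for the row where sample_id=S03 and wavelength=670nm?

13.1

Unpivoting turns each (sample_id, wide-column) pair into one long row.
The wide cell at row S03, column 670nm holds 13.1, so the long row (S03, 670nm) has absorbance=13.1.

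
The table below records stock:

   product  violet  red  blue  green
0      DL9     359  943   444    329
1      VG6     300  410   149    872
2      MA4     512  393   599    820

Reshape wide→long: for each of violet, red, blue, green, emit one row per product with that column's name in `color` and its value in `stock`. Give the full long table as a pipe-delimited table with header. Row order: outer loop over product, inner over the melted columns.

| product | color | stock |
| DL9 | violet | 359 |
| DL9 | red | 943 |
| DL9 | blue | 444 |
| DL9 | green | 329 |
| VG6 | violet | 300 |
| VG6 | red | 410 |
| VG6 | blue | 149 |
| VG6 | green | 872 |
| MA4 | violet | 512 |
| MA4 | red | 393 |
| MA4 | blue | 599 |
| MA4 | green | 820 |

Each (product, column) pair becomes one row: 3 × 4 = 12 rows.
For example, (DL9, violet) → stock=359.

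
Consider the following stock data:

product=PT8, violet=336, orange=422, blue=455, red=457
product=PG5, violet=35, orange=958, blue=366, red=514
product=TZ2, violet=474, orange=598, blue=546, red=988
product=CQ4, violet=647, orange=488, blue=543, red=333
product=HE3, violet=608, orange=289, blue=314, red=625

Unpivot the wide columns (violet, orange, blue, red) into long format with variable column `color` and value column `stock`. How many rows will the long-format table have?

20

5 product values × 4 melted columns = 20 rows.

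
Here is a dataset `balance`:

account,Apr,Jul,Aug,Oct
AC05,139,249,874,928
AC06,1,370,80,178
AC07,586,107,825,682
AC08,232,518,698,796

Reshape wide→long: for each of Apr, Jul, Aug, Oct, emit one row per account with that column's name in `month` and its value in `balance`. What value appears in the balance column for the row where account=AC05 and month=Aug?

874

Unpivoting turns each (account, wide-column) pair into one long row.
The wide cell at row AC05, column Aug holds 874, so the long row (AC05, Aug) has balance=874.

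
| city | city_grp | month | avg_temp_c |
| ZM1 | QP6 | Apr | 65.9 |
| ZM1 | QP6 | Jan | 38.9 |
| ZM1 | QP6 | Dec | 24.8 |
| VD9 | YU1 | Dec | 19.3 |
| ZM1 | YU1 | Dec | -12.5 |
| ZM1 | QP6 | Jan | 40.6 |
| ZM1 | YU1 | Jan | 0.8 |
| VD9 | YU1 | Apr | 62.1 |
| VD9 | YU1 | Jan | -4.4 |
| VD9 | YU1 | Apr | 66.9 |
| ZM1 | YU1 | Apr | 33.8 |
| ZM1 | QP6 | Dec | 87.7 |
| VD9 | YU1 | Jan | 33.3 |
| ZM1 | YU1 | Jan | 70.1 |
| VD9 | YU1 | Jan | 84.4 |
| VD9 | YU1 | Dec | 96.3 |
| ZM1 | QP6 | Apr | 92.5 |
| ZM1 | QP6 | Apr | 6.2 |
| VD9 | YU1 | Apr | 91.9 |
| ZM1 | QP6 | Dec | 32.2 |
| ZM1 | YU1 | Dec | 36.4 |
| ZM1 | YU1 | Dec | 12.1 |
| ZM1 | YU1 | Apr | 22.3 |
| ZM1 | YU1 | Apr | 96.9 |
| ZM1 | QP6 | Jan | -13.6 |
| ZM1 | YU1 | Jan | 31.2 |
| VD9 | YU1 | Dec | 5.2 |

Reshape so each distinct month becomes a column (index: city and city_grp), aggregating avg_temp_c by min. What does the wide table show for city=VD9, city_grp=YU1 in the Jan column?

Rows with city=VD9, city_grp=YU1 and month=Jan: avg_temp_c values are -4.4, 33.3, 84.4.
min(-4.4, 33.3, 84.4) = -4.4.

-4.4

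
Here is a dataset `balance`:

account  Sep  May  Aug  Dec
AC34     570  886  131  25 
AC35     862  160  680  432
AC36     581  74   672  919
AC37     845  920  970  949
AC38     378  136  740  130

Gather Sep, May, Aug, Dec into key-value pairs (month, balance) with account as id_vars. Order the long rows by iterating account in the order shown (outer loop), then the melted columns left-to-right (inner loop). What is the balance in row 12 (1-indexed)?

20 rows total (5 × 4). Row 12: index ⌊(12-1)/4⌋ = 2 into account → AC36; (12-1) mod 4 = 3 into the melted columns → Dec.
So row 12 is (AC36, Dec, 919); balance = 919.

919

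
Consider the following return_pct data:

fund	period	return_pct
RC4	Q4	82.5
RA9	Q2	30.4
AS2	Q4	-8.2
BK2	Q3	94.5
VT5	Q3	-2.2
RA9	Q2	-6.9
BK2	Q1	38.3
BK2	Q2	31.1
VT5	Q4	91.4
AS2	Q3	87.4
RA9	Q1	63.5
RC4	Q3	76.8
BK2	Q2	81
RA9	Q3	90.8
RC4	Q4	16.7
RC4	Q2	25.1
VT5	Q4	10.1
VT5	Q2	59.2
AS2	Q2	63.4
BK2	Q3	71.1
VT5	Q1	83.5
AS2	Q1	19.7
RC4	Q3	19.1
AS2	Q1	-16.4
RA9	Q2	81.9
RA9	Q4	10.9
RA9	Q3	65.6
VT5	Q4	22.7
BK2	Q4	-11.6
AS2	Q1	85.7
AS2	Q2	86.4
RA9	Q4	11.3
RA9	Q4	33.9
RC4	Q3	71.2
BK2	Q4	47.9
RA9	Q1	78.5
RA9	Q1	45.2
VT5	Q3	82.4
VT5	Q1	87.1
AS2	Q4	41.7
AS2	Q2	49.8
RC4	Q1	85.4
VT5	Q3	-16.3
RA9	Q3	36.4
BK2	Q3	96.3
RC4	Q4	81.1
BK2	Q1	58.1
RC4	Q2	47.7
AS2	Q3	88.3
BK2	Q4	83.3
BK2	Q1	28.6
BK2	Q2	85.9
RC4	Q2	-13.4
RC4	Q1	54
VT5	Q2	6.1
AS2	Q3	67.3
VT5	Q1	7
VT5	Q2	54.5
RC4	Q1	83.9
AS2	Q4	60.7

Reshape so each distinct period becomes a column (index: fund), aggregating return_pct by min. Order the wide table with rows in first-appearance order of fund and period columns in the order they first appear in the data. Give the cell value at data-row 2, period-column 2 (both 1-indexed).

With rows in first-appearance order of fund, row 2 is fund=RA9. period columns in first-appearance order: Q4, Q2, Q3, Q1; column 2 is Q2.
Long rows with fund=RA9, period=Q2: min(30.4, -6.9, 81.9) = -6.9.

-6.9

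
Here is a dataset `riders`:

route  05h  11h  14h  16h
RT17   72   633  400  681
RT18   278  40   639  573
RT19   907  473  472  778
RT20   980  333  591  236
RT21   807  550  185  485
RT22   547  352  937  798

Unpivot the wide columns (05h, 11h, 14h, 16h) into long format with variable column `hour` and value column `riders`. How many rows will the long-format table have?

6 route values × 4 melted columns = 24 rows.

24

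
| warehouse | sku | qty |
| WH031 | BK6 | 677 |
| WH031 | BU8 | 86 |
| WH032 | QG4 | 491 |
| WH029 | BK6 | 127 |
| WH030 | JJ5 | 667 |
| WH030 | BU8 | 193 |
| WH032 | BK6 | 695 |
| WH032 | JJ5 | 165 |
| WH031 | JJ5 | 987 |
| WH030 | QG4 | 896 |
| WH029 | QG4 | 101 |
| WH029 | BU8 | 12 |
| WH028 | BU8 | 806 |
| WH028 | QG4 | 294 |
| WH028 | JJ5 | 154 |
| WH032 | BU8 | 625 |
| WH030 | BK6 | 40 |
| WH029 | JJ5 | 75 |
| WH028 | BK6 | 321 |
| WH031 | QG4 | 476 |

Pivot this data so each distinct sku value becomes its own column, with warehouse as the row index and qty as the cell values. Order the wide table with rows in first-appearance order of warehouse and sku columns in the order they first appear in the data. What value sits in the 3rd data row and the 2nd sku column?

12

With rows in first-appearance order of warehouse, row 3 is warehouse=WH029. sku columns in first-appearance order: BK6, BU8, QG4, JJ5; column 2 is BU8.
Long rows with warehouse=WH029, sku=BU8: qty = 12.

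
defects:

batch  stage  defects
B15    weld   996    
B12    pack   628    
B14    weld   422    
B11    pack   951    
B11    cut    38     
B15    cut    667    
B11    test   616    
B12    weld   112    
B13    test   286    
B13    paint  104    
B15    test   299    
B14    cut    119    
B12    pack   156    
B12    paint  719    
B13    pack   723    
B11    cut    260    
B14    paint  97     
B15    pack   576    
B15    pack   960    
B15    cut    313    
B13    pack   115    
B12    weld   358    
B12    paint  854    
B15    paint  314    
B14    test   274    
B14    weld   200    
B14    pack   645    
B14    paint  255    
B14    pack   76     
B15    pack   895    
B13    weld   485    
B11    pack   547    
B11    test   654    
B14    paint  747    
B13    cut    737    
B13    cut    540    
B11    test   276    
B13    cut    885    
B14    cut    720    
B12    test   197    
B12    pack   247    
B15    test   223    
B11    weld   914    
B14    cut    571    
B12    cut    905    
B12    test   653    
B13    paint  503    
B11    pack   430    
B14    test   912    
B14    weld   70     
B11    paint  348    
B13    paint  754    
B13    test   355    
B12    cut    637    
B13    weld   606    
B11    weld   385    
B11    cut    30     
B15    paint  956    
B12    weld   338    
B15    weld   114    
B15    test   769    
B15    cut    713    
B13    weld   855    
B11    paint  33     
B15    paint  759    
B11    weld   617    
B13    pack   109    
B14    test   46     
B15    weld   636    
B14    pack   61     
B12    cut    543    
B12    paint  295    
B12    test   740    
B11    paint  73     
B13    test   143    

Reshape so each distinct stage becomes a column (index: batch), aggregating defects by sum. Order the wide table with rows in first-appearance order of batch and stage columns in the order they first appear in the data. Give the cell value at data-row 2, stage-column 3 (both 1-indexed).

With rows in first-appearance order of batch, row 2 is batch=B12. stage columns in first-appearance order: weld, pack, cut, test, paint; column 3 is cut.
Long rows with batch=B12, stage=cut: 905 + 637 + 543 = 2085.

2085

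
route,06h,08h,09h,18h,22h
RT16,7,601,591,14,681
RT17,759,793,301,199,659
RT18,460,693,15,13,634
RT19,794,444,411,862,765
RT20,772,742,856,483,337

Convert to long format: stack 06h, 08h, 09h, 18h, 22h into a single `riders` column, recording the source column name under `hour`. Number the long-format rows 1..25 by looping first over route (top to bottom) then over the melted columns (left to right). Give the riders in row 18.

25 rows total (5 × 5). Row 18: index ⌊(18-1)/5⌋ = 3 into route → RT19; (18-1) mod 5 = 2 into the melted columns → 09h.
So row 18 is (RT19, 09h, 411); riders = 411.

411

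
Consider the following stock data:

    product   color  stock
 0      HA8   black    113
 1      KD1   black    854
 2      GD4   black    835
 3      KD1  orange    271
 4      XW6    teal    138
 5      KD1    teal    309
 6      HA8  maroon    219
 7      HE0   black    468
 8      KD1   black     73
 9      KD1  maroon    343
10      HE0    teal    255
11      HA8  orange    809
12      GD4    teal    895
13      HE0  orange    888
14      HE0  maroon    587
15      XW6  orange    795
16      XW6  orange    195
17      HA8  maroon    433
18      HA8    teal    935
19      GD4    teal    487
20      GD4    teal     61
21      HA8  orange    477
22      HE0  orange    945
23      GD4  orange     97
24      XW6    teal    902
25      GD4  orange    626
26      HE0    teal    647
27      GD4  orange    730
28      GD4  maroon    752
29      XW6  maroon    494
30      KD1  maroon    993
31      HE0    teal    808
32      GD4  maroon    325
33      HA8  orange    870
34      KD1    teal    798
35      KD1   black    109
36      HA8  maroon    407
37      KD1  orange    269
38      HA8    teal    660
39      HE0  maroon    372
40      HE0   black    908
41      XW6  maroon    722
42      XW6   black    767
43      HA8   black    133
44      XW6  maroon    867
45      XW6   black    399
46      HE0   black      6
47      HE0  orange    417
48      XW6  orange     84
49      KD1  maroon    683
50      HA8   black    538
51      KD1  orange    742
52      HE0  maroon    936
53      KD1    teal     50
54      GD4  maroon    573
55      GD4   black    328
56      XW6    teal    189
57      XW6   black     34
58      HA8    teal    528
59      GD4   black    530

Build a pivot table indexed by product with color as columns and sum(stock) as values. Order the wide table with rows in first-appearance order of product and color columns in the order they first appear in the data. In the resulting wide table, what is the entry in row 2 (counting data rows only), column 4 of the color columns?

2019

With rows in first-appearance order of product, row 2 is product=KD1. color columns in first-appearance order: black, orange, teal, maroon; column 4 is maroon.
Long rows with product=KD1, color=maroon: 343 + 993 + 683 = 2019.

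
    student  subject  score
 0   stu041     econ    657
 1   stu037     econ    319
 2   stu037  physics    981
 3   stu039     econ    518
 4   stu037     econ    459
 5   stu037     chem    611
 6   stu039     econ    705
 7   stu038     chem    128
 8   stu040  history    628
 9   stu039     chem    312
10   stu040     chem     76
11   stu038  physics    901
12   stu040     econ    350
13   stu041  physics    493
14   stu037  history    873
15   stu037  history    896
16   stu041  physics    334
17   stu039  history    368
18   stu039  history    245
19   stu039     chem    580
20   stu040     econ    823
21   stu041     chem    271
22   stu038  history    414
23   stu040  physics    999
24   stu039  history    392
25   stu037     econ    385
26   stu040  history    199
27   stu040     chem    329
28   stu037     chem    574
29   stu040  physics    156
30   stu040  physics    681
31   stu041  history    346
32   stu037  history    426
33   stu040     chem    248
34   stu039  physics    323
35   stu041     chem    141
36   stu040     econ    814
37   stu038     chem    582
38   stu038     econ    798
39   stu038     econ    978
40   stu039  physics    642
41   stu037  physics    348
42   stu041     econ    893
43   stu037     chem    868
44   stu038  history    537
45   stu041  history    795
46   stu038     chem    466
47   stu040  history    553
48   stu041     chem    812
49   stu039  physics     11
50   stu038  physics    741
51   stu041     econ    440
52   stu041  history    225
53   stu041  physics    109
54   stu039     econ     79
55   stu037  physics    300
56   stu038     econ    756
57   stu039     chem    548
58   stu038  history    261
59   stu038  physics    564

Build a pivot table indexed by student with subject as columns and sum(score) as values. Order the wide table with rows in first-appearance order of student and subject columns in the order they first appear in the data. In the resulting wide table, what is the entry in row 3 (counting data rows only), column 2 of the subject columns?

976

With rows in first-appearance order of student, row 3 is student=stu039. subject columns in first-appearance order: econ, physics, chem, history; column 2 is physics.
Long rows with student=stu039, subject=physics: 323 + 642 + 11 = 976.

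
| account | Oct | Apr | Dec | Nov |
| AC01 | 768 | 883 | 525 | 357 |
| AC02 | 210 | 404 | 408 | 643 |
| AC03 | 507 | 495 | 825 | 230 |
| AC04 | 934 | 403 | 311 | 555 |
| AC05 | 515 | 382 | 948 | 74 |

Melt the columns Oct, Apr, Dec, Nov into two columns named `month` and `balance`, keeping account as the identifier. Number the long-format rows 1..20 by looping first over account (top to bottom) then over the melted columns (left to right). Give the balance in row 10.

20 rows total (5 × 4). Row 10: index ⌊(10-1)/4⌋ = 2 into account → AC03; (10-1) mod 4 = 1 into the melted columns → Apr.
So row 10 is (AC03, Apr, 495); balance = 495.

495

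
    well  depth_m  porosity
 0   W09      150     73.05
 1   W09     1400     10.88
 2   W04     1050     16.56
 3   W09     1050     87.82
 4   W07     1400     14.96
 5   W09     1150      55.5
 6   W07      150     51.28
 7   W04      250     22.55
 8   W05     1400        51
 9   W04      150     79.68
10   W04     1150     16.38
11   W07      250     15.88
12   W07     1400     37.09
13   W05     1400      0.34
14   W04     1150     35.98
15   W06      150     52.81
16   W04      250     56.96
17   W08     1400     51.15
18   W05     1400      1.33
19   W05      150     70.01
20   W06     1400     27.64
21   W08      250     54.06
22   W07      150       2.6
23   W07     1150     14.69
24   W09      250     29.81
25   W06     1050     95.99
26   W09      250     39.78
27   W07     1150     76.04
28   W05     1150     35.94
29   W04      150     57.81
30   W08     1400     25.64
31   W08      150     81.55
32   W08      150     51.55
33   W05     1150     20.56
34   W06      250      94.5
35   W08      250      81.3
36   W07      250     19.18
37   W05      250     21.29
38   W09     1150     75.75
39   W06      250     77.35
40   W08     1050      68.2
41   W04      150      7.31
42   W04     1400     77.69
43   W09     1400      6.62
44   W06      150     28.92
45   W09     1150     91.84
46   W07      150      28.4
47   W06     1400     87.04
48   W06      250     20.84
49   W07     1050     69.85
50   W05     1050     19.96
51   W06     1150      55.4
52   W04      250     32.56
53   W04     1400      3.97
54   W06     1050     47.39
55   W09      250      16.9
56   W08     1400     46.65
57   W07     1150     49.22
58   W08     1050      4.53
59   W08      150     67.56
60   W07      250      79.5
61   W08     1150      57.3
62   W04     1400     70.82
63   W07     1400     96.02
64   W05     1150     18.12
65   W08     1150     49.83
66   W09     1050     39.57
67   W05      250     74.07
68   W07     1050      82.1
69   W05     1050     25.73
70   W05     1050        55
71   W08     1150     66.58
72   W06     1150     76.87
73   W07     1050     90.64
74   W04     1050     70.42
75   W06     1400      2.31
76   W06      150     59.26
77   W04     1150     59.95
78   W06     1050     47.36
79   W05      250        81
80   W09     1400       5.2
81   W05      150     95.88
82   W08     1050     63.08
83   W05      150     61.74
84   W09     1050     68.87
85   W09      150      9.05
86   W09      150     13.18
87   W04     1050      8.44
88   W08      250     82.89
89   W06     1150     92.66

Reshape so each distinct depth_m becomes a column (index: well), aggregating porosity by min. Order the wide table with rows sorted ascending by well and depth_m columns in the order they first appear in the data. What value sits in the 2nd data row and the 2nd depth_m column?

With rows sorted ascending by well, row 2 is well=W05. depth_m columns in first-appearance order: 150, 1400, 1050, 1150, 250; column 2 is 1400.
Long rows with well=W05, depth_m=1400: min(51, 0.34, 1.33) = 0.34.

0.34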